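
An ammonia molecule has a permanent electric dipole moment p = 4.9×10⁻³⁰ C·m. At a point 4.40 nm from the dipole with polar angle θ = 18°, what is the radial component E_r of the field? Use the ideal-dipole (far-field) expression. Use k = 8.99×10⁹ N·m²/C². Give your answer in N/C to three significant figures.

For a dipole, E_r = (2kp cosθ)/r³.
kp/r³ = (8.99×10⁹)(4.90×10⁻³⁰)/(4.40×10⁻⁹)³ = 5.171×10⁵ N/C.
E_r = 2·5.171×10⁵·cos18° = 9.836×10⁵ N/C.

E_r ≈ 9.84×10⁵ N/C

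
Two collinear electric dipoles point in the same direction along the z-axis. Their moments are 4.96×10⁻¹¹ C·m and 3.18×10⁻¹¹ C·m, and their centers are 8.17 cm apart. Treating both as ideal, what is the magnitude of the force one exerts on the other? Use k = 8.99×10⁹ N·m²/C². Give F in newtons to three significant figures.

F ≈ 1.91×10⁻⁶ N

On-axis field of dipole 1 at distance r: E = 2kp₁/r³. Force on dipole 2 is F = p₂·dE/dr (gradient along axis).
dE/dr = −6kp₁/r⁴, so |F| = 6kp₁p₂/r⁴ (attractive for aligned moments).
F = 6(8.99×10⁹)(4.96×10⁻¹¹)(3.18×10⁻¹¹)/(0.0817)⁴ = 1.910×10⁻⁶ N.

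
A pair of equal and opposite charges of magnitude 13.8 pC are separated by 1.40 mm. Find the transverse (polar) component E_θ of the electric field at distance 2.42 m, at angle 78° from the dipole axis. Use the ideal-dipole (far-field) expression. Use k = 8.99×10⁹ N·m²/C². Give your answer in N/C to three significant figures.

E_θ ≈ 1.20×10⁻⁵ N/C

Dipole moment p = qd = (1.38×10⁻¹¹ C)(0.00140 m) = 1.932×10⁻¹⁴ C·m.
For a dipole, E_θ = (kp sinθ)/r³.
kp/r³ = (8.99×10⁹)(1.932×10⁻¹⁴)/(2.42)³ = 1.226×10⁻⁵ N/C.
E_θ = 1.226×10⁻⁵·sin78° = 1.199×10⁻⁵ N/C.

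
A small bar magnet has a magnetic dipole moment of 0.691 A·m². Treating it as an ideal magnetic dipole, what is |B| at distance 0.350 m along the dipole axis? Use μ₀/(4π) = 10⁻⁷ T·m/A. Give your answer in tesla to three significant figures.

B ≈ 3.22×10⁻⁶ T

On axis B = (μ₀/4π)·2m/r³.
B = 2·(10⁻⁷)·(0.691) / (0.350)³ = 3.223×10⁻⁶ T.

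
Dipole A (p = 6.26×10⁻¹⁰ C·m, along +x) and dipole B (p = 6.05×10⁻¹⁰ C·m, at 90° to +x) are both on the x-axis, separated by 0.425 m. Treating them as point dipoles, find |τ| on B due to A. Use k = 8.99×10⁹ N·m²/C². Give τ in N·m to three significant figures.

τ ≈ 8.87×10⁻⁸ N·m

The second dipole sits on the axis of the first, so the field there is axial: E₁ = 2kp₁/r³ along +x.
E₁ = 2(8.99×10⁹)(6.26×10⁻¹⁰)/(0.425)³ = 146.6 N/C.
Torque on the second dipole: τ = p₂ E₁ sinθ.
τ = (6.05×10⁻¹⁰)(146.6)·sin90° = 8.871×10⁻⁸ N·m.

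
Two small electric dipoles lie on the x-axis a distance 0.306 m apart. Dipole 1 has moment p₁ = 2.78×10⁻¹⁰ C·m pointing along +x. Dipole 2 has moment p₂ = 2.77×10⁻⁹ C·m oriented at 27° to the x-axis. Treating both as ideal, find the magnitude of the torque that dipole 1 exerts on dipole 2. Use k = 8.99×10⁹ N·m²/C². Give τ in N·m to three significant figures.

τ ≈ 2.19×10⁻⁷ N·m

The second dipole sits on the axis of the first, so the field there is axial: E₁ = 2kp₁/r³ along +x.
E₁ = 2(8.99×10⁹)(2.78×10⁻¹⁰)/(0.306)³ = 174.4 N/C.
Torque on the second dipole: τ = p₂ E₁ sinθ.
τ = (2.77×10⁻⁹)(174.4)·sin27° = 2.194×10⁻⁷ N·m.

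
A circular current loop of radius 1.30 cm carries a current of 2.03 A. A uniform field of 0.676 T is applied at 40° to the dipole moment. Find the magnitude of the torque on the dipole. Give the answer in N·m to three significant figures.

τ ≈ 4.68×10⁻⁴ N·m

Magnetic moment m = IA = Iπa² = (2.03)·π·(0.0130)² = 0.001078 A·m².
Torque on a magnetic dipole: τ = mB sinθ.
τ = (0.001078)(0.676)·sin40° = 4.684×10⁻⁴ N·m.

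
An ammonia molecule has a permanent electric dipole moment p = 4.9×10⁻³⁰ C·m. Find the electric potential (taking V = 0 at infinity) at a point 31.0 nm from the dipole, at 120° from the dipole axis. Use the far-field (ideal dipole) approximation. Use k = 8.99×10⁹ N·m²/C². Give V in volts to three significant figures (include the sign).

The dipole potential is V = kp cosθ / r².
V = (8.99×10⁹)(4.90×10⁻³⁰)·cos120° / (3.10×10⁻⁸)² = -2.292×10⁻⁵ V.

V ≈ -2.29×10⁻⁵ V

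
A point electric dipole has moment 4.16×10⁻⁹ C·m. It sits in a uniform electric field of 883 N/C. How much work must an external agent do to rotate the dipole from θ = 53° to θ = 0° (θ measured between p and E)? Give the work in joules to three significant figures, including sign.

W ≈ -1.46×10⁻⁶ J

W_ext = ΔU = U(θ₂) − U(θ₁) = −pE cosθ₂ − (−pE cosθ₁) = pE(cosθ₁ − cosθ₂).
W = (4.16×10⁻⁹)(883)·(cos53° − cos0°) = (3.673×10⁻⁶)·(-0.3982) = -1.463×10⁻⁶ J.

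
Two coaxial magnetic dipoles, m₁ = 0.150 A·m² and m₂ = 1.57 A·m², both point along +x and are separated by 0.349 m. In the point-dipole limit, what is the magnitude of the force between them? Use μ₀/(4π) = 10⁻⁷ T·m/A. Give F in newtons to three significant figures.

On-axis B of dipole 1: B = (μ₀/4π)·2m₁/r³. Force on dipole 2: F = m₂·dB/dr.
dB/dr = −(μ₀/4π)·6m₁/r⁴, so |F| = (μ₀/4π)·6m₁m₂/r⁴.
F = 6(10⁻⁷)(0.150)(1.57)/(0.349)⁴ = 9.524×10⁻⁶ N.

F ≈ 9.52×10⁻⁶ N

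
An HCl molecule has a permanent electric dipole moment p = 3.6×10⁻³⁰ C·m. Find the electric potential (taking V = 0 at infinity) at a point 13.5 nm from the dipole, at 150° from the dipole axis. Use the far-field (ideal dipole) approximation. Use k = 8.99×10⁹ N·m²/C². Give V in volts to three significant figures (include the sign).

The dipole potential is V = kp cosθ / r².
V = (8.99×10⁹)(3.60×10⁻³⁰)·cos150° / (1.35×10⁻⁸)² = -1.538×10⁻⁴ V.

V ≈ -1.54×10⁻⁴ V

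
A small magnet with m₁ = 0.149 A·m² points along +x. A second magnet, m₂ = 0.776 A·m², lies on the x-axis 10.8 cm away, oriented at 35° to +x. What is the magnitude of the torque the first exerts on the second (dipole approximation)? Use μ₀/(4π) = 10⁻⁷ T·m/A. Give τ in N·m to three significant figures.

τ ≈ 1.05×10⁻⁵ N·m

Dipole B is on the axis of dipole A, so B₁ there is axial: B₁ = (μ₀/4π)·2m₁/r³ along +x.
B₁ = 2(10⁻⁷)(0.149)/(0.108)³ = 2.366×10⁻⁵ T.
τ = m₂ B₁ sinθ.
τ = (0.776)(2.366×10⁻⁵)·sin35° = 1.053×10⁻⁵ N·m.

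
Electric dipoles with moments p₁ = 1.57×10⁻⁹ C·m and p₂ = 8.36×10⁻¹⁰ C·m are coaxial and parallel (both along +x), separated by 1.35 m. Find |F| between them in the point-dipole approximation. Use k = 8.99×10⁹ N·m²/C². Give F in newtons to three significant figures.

On-axis field of dipole 1 at distance r: E = 2kp₁/r³. Force on dipole 2 is F = p₂·dE/dr (gradient along axis).
dE/dr = −6kp₁/r⁴, so |F| = 6kp₁p₂/r⁴ (attractive for aligned moments).
F = 6(8.99×10⁹)(1.57×10⁻⁹)(8.36×10⁻¹⁰)/(1.35)⁴ = 2.131×10⁻⁸ N.

F ≈ 2.13×10⁻⁸ N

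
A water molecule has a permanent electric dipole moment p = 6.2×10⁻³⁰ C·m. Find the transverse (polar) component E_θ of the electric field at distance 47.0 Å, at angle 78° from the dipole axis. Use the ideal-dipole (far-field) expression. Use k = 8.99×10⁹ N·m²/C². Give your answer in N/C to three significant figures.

For a dipole, E_θ = (kp sinθ)/r³.
kp/r³ = (8.99×10⁹)(6.20×10⁻³⁰)/(4.70×10⁻⁹)³ = 5.369×10⁵ N/C.
E_θ = 5.369×10⁵·sin78° = 5.251×10⁵ N/C.

E_θ ≈ 5.25×10⁵ N/C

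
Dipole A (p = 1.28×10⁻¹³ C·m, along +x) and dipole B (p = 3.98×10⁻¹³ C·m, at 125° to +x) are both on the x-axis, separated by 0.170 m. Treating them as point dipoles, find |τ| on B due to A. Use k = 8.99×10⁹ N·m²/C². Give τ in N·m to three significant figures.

τ ≈ 1.53×10⁻¹³ N·m

The second dipole sits on the axis of the first, so the field there is axial: E₁ = 2kp₁/r³ along +x.
E₁ = 2(8.99×10⁹)(1.28×10⁻¹³)/(0.170)³ = 0.4684 N/C.
Torque on the second dipole: τ = p₂ E₁ sinθ.
τ = (3.98×10⁻¹³)(0.4684)·sin125° = 1.527×10⁻¹³ N·m.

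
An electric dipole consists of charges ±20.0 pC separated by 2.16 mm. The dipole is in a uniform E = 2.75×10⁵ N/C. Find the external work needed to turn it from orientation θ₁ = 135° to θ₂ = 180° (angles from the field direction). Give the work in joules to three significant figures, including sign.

Dipole moment p = qd = (2.00×10⁻¹¹ C)(0.00216 m) = 4.32×10⁻¹⁴ C·m.
W_ext = ΔU = U(θ₂) − U(θ₁) = −pE cosθ₂ − (−pE cosθ₁) = pE(cosθ₁ − cosθ₂).
W = (4.32×10⁻¹⁴)(2.75×10⁵)·(cos135° − cos180°) = (1.188×10⁻⁸)·(+0.2929) = 3.480×10⁻⁹ J.

W ≈ 3.48×10⁻⁹ J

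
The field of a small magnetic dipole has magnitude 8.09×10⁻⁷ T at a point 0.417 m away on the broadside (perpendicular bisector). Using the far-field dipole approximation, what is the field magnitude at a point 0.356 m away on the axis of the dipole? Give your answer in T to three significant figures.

Dipole fields scale as 1/r³ in the far field.
The axial field is twice the equatorial field at the same r, so the geometry factor is 2/1.
B₂ = B₁ · (2/1) · (r₁/r₂)³ = 8.09×10⁻⁷ · 2 · (0.417/0.356)³.
(r₁/r₂)³ = (1.171)³ = 1.607.
B₂ ≈ 2.600×10⁻⁶ T.

B ≈ 2.60×10⁻⁶ T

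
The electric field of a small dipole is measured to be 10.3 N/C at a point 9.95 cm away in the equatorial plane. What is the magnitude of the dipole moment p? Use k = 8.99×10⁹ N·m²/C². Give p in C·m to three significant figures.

p ≈ 1.13×10⁻¹² C·m

In the equatorial plane E = kp/r³, so p = Er³/(k).
p = (10.3)·(0.0995)³ / (8.99×10⁹) = 1.129×10⁻¹² C·m.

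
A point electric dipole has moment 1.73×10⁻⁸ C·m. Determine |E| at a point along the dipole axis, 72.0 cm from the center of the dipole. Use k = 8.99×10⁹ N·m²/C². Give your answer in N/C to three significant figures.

On the dipole axis E = 2kp/r³.
E = 2·(8.99×10⁹)(1.73×10⁻⁸) / (0.720)³ = 833.4 N/C.

E ≈ 833 N/C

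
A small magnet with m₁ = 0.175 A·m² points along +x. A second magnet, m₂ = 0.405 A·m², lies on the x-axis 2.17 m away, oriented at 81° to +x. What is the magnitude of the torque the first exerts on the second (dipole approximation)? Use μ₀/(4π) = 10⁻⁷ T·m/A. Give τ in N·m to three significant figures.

τ ≈ 1.37×10⁻⁹ N·m

Dipole B is on the axis of dipole A, so B₁ there is axial: B₁ = (μ₀/4π)·2m₁/r³ along +x.
B₁ = 2(10⁻⁷)(0.175)/(2.17)³ = 3.425×10⁻⁹ T.
τ = m₂ B₁ sinθ.
τ = (0.405)(3.425×10⁻⁹)·sin81° = 1.370×10⁻⁹ N·m.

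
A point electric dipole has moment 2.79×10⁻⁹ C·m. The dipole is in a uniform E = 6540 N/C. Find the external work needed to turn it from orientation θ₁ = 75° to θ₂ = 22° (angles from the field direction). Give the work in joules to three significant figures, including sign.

W_ext = ΔU = U(θ₂) − U(θ₁) = −pE cosθ₂ − (−pE cosθ₁) = pE(cosθ₁ − cosθ₂).
W = (2.79×10⁻⁹)(6540)·(cos75° − cos22°) = (1.825×10⁻⁵)·(-0.6684) = -1.220×10⁻⁵ J.

W ≈ -1.22×10⁻⁵ J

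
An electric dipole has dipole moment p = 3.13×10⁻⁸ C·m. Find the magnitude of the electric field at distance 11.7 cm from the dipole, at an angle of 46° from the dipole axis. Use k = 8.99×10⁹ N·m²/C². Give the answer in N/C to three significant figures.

E ≈ 2.75×10⁵ N/C

At angle θ the dipole field magnitude is E = (kp/r³)·√(1 + 3cos²θ).
kp/r³ = (8.99×10⁹)(3.13×10⁻⁸) / (0.117)³ = 1.757×10⁵ N/C.
√(1 + 3cos²46°) = √(1 + 3·0.4826) = √2.4477 ≈ 1.5645.
E ≈ 1.757×10⁵ × 1.564 = 2.749×10⁵ N/C.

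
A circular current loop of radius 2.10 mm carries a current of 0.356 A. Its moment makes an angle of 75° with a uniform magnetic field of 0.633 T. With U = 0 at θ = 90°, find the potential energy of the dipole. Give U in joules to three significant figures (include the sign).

U ≈ -8.08×10⁻⁷ J

Magnetic moment m = IA = Iπa² = (0.356)·π·(0.00210)² = 4.932×10⁻⁶ A·m².
U = −m·B = −mB cosθ.
U = −(4.932×10⁻⁶)(0.633)·cos75° = -8.080×10⁻⁷ J.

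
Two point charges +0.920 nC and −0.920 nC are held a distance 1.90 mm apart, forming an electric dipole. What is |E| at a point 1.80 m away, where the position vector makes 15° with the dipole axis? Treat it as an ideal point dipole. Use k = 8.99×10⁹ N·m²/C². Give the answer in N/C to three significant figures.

Dipole moment p = qd = (9.20×10⁻¹⁰ C)(0.00190 m) = 1.748×10⁻¹² C·m.
At angle θ the dipole field magnitude is E = (kp/r³)·√(1 + 3cos²θ).
kp/r³ = (8.99×10⁹)(1.748×10⁻¹²) / (1.80)³ = 0.002695 N/C.
√(1 + 3cos²15°) = √(1 + 3·0.9330) = √3.7990 ≈ 1.9491.
E ≈ 0.002695 × 1.949 = 0.005252 N/C.

E ≈ 0.00525 N/C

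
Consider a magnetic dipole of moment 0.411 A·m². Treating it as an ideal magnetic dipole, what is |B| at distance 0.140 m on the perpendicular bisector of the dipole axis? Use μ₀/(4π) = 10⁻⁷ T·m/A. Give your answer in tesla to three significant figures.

In the equatorial plane B = (μ₀/4π)·m/r³ (half the axial value).
B = (10⁻⁷)·(0.411) / (0.140)³ = 1.498×10⁻⁵ T.

B ≈ 1.50×10⁻⁵ T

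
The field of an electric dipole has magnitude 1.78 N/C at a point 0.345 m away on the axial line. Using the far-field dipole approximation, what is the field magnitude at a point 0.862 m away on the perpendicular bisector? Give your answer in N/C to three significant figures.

Dipole fields scale as 1/r³ in the far field.
The axial field is twice the equatorial field at the same r, so the geometry factor is 1/2.
E₂ = E₁ · (1/2) · (r₁/r₂)³ = 1.78 · 0.5 · (0.345/0.862)³.
(r₁/r₂)³ = (0.4002)³ = 0.06411.
E₂ ≈ 0.05706 N/C.

E ≈ 0.0571 N/C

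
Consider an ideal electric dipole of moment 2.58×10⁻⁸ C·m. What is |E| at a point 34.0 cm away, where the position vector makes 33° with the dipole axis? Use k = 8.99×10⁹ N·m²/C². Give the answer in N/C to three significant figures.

At angle θ the dipole field magnitude is E = (kp/r³)·√(1 + 3cos²θ).
kp/r³ = (8.99×10⁹)(2.58×10⁻⁸) / (0.340)³ = 5901 N/C.
√(1 + 3cos²33°) = √(1 + 3·0.7034) = √3.1101 ≈ 1.7635.
E ≈ 5901 × 1.764 = 1.041×10⁴ N/C.

E ≈ 1.04×10⁴ N/C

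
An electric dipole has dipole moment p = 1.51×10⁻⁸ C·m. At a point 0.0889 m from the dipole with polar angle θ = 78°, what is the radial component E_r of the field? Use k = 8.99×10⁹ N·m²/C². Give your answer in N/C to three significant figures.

E_r ≈ 8.03×10⁴ N/C

For a dipole, E_r = (2kp cosθ)/r³.
kp/r³ = (8.99×10⁹)(1.51×10⁻⁸)/(0.0889)³ = 1.932×10⁵ N/C.
E_r = 2·1.932×10⁵·cos78° = 8.034×10⁴ N/C.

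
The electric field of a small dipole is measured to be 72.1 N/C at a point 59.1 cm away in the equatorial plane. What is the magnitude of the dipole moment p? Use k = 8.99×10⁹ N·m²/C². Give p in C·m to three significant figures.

In the equatorial plane E = kp/r³, so p = Er³/(k).
p = (72.1)·(0.591)³ / (8.99×10⁹) = 1.656×10⁻⁹ C·m.

p ≈ 1.66×10⁻⁹ C·m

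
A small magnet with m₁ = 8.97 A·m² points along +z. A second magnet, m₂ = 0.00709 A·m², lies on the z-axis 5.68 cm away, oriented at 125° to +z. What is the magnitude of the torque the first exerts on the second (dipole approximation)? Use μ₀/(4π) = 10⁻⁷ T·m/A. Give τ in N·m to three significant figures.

Dipole B is on the axis of dipole A, so B₁ there is axial: B₁ = (μ₀/4π)·2m₁/r³ along +z.
B₁ = 2(10⁻⁷)(8.97)/(0.0568)³ = 0.009790 T.
τ = m₂ B₁ sinθ.
τ = (0.00709)(0.009790)·sin125° = 5.686×10⁻⁵ N·m.

τ ≈ 5.69×10⁻⁵ N·m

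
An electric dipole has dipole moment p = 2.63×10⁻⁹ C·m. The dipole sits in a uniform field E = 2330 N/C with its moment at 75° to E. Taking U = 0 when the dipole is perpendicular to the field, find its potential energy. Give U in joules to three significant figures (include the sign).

U ≈ -1.59×10⁻⁶ J

U = −p·E = −pE cosθ.
U = −(2.63×10⁻⁹)(2330)·cos75° = -1.586×10⁻⁶ J.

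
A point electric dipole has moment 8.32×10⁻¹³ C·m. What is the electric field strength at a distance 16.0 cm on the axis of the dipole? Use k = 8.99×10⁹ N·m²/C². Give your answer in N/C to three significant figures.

E ≈ 3.65 N/C

On the dipole axis E = 2kp/r³.
E = 2·(8.99×10⁹)(8.32×10⁻¹³) / (0.160)³ = 3.652 N/C.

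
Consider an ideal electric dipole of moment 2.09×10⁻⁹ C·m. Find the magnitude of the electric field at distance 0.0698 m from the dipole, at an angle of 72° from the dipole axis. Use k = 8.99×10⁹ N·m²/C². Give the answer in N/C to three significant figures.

At angle θ the dipole field magnitude is E = (kp/r³)·√(1 + 3cos²θ).
kp/r³ = (8.99×10⁹)(2.09×10⁻⁹) / (0.0698)³ = 5.525×10⁴ N/C.
√(1 + 3cos²72°) = √(1 + 3·0.0955) = √1.2865 ≈ 1.1342.
E ≈ 5.525×10⁴ × 1.134 = 6.267×10⁴ N/C.

E ≈ 6.27×10⁴ N/C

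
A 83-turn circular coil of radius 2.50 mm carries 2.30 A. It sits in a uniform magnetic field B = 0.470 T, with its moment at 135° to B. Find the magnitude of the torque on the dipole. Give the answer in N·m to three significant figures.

m = NIA = NIπa² = 83·(2.30)·π·(0.00250)² = 0.003748 A·m².
Torque on a magnetic dipole: τ = mB sinθ.
τ = (0.003748)(0.470)·sin135° = 0.001246 N·m.

τ ≈ 0.00125 N·m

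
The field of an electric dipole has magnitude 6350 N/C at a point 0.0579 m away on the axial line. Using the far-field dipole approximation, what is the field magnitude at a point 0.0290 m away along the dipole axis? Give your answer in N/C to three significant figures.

E ≈ 5.05×10⁴ N/C

Dipole fields scale as 1/r³ in the far field; the geometry is the same at both points.
E₂ = E₁ · (r₁/r₂)³ = 6350 · (0.0579/0.0290)³.
(r₁/r₂)³ = (1.997)³ = 7.959.
E₂ ≈ 5.054×10⁴ N/C.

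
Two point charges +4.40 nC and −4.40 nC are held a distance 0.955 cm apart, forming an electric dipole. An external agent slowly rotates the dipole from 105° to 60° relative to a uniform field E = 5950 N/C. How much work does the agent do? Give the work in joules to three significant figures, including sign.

Dipole moment p = qd = (4.40×10⁻⁹ C)(0.00955 m) = 4.202×10⁻¹¹ C·m.
W_ext = ΔU = U(θ₂) − U(θ₁) = −pE cosθ₂ − (−pE cosθ₁) = pE(cosθ₁ − cosθ₂).
W = (4.202×10⁻¹¹)(5950)·(cos105° − cos60°) = (2.500×10⁻⁷)·(-0.7588) = -1.897×10⁻⁷ J.

W ≈ -1.90×10⁻⁷ J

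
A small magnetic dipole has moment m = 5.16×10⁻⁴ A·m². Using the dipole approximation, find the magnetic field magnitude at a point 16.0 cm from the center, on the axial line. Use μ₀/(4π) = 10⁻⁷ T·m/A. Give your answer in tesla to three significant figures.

B ≈ 2.52×10⁻⁸ T

On axis B = (μ₀/4π)·2m/r³.
B = 2·(10⁻⁷)·(5.16×10⁻⁴) / (0.160)³ = 2.520×10⁻⁸ T.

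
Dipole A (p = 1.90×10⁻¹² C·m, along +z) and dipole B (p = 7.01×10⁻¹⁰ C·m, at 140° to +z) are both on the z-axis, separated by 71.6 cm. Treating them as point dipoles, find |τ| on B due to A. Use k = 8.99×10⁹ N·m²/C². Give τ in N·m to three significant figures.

τ ≈ 4.19×10⁻¹¹ N·m

The second dipole sits on the axis of the first, so the field there is axial: E₁ = 2kp₁/r³ along +z.
E₁ = 2(8.99×10⁹)(1.90×10⁻¹²)/(0.716)³ = 0.09307 N/C.
Torque on the second dipole: τ = p₂ E₁ sinθ.
τ = (7.01×10⁻¹⁰)(0.09307)·sin140° = 4.194×10⁻¹¹ N·m.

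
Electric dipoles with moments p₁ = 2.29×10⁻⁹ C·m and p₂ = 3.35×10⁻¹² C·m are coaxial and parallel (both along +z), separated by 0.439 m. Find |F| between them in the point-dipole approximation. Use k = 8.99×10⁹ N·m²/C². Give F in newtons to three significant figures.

F ≈ 1.11×10⁻⁸ N

On-axis field of dipole 1 at distance r: E = 2kp₁/r³. Force on dipole 2 is F = p₂·dE/dr (gradient along axis).
dE/dr = −6kp₁/r⁴, so |F| = 6kp₁p₂/r⁴ (attractive for aligned moments).
F = 6(8.99×10⁹)(2.29×10⁻⁹)(3.35×10⁻¹²)/(0.439)⁴ = 1.114×10⁻⁸ N.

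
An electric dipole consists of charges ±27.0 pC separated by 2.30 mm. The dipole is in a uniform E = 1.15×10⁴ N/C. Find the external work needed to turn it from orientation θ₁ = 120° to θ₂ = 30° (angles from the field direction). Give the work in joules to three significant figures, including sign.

Dipole moment p = qd = (2.70×10⁻¹¹ C)(0.00230 m) = 6.21×10⁻¹⁴ C·m.
W_ext = ΔU = U(θ₂) − U(θ₁) = −pE cosθ₂ − (−pE cosθ₁) = pE(cosθ₁ − cosθ₂).
W = (6.21×10⁻¹⁴)(1.15×10⁴)·(cos120° − cos30°) = (7.142×10⁻¹⁰)·(-1.3660) = -9.755×10⁻¹⁰ J.

W ≈ -9.76×10⁻¹⁰ J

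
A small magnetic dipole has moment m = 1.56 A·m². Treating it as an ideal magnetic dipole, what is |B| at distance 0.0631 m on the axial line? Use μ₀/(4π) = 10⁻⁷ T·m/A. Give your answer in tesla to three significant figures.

B ≈ 0.00124 T

On axis B = (μ₀/4π)·2m/r³.
B = 2·(10⁻⁷)·(1.56) / (0.0631)³ = 0.001242 T.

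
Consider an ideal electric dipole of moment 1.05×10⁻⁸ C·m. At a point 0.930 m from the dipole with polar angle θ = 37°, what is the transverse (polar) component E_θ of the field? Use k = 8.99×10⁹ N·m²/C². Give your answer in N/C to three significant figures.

For a dipole, E_θ = (kp sinθ)/r³.
kp/r³ = (8.99×10⁹)(1.05×10⁻⁸)/(0.930)³ = 117.4 N/C.
E_θ = 117.4·sin37° = 70.63 N/C.

E_θ ≈ 70.6 N/C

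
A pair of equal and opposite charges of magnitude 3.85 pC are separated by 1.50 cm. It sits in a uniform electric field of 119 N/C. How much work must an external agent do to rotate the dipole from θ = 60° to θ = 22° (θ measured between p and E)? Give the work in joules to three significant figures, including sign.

W ≈ -2.94×10⁻¹² J

Dipole moment p = qd = (3.85×10⁻¹² C)(0.0150 m) = 5.775×10⁻¹⁴ C·m.
W_ext = ΔU = U(θ₂) − U(θ₁) = −pE cosθ₂ − (−pE cosθ₁) = pE(cosθ₁ − cosθ₂).
W = (5.775×10⁻¹⁴)(119)·(cos60° − cos22°) = (6.872×10⁻¹²)·(-0.4272) = -2.936×10⁻¹² J.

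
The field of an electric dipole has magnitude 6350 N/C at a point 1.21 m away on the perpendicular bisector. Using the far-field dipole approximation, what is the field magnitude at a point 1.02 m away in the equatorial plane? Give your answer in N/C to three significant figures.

Dipole fields scale as 1/r³ in the far field; the geometry is the same at both points.
E₂ = E₁ · (r₁/r₂)³ = 6350 · (1.21/1.02)³.
(r₁/r₂)³ = (1.186)³ = 1.669.
E₂ ≈ 1.060×10⁴ N/C.

E ≈ 1.06×10⁴ N/C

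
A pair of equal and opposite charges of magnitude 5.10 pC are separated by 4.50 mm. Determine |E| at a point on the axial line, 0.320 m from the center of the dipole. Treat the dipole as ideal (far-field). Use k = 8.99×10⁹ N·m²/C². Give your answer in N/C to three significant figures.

E ≈ 0.0126 N/C

Dipole moment p = qd = (5.10×10⁻¹² C)(0.00450 m) = 2.295×10⁻¹⁴ C·m.
On the dipole axis E = 2kp/r³.
E = 2·(8.99×10⁹)(2.295×10⁻¹⁴) / (0.320)³ = 0.01259 N/C.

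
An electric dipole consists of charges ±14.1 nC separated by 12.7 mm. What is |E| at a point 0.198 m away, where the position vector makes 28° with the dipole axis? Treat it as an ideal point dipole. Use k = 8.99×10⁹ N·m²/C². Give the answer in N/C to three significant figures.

Dipole moment p = qd = (1.41×10⁻⁸ C)(0.0127 m) = 1.791×10⁻¹⁰ C·m.
At angle θ the dipole field magnitude is E = (kp/r³)·√(1 + 3cos²θ).
kp/r³ = (8.99×10⁹)(1.791×10⁻¹⁰) / (0.198)³ = 207.4 N/C.
√(1 + 3cos²28°) = √(1 + 3·0.7796) = √3.3388 ≈ 1.8272.
E ≈ 207.4 × 1.827 = 379.0 N/C.

E ≈ 379 N/C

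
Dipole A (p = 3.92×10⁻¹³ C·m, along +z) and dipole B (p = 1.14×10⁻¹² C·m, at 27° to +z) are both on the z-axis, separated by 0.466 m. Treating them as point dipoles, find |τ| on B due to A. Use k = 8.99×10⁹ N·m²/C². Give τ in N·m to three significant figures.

τ ≈ 3.60×10⁻¹⁴ N·m

The second dipole sits on the axis of the first, so the field there is axial: E₁ = 2kp₁/r³ along +z.
E₁ = 2(8.99×10⁹)(3.92×10⁻¹³)/(0.466)³ = 0.06965 N/C.
Torque on the second dipole: τ = p₂ E₁ sinθ.
τ = (1.14×10⁻¹²)(0.06965)·sin27° = 3.605×10⁻¹⁴ N·m.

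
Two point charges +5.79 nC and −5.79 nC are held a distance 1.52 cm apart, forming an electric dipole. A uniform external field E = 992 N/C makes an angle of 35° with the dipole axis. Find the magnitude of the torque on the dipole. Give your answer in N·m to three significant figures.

Dipole moment p = qd = (5.79×10⁻⁹ C)(0.0152 m) = 8.801×10⁻¹¹ C·m.
Torque on an electric dipole: τ = pE sinθ.
τ = (8.801×10⁻¹¹)(992)·sin35° = 5.008×10⁻⁸ N·m.

τ ≈ 5.01×10⁻⁸ N·m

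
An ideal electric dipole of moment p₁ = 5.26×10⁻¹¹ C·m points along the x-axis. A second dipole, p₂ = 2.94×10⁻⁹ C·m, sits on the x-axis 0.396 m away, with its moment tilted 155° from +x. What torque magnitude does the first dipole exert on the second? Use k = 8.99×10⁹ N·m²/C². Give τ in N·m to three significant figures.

The second dipole sits on the axis of the first, so the field there is axial: E₁ = 2kp₁/r³ along +x.
E₁ = 2(8.99×10⁹)(5.26×10⁻¹¹)/(0.396)³ = 15.23 N/C.
Torque on the second dipole: τ = p₂ E₁ sinθ.
τ = (2.94×10⁻⁹)(15.23)·sin155° = 1.892×10⁻⁸ N·m.

τ ≈ 1.89×10⁻⁸ N·m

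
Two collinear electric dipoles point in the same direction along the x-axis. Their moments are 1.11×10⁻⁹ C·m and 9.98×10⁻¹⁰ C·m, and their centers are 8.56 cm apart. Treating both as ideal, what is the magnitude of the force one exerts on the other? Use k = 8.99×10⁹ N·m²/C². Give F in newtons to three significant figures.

F ≈ 0.00111 N

On-axis field of dipole 1 at distance r: E = 2kp₁/r³. Force on dipole 2 is F = p₂·dE/dr (gradient along axis).
dE/dr = −6kp₁/r⁴, so |F| = 6kp₁p₂/r⁴ (attractive for aligned moments).
F = 6(8.99×10⁹)(1.11×10⁻⁹)(9.98×10⁻¹⁰)/(0.0856)⁴ = 0.001113 N.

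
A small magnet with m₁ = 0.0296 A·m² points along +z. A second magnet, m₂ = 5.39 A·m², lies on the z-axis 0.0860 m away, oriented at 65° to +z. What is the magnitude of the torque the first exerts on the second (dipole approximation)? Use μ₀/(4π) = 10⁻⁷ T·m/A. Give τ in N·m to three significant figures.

τ ≈ 4.55×10⁻⁵ N·m

Dipole B is on the axis of dipole A, so B₁ there is axial: B₁ = (μ₀/4π)·2m₁/r³ along +z.
B₁ = 2(10⁻⁷)(0.0296)/(0.0860)³ = 9.307×10⁻⁶ T.
τ = m₂ B₁ sinθ.
τ = (5.39)(9.307×10⁻⁶)·sin65° = 4.547×10⁻⁵ N·m.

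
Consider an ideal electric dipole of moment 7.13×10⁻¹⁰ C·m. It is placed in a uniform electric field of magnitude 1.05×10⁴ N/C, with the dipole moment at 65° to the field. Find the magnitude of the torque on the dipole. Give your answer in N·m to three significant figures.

τ ≈ 6.79×10⁻⁶ N·m

Torque on an electric dipole: τ = pE sinθ.
τ = (7.13×10⁻¹⁰)(1.05×10⁴)·sin65° = 6.785×10⁻⁶ N·m.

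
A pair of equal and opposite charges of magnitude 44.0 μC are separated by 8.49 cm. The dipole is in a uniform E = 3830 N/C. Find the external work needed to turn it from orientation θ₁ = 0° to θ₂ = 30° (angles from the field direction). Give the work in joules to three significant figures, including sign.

W ≈ 0.00192 J

Dipole moment p = qd = (4.40×10⁻⁵ C)(0.0849 m) = 3.736×10⁻⁶ C·m.
W_ext = ΔU = U(θ₂) − U(θ₁) = −pE cosθ₂ − (−pE cosθ₁) = pE(cosθ₁ − cosθ₂).
W = (3.736×10⁻⁶)(3830)·(cos0° − cos30°) = (0.01431)·(+0.1340) = 0.001917 J.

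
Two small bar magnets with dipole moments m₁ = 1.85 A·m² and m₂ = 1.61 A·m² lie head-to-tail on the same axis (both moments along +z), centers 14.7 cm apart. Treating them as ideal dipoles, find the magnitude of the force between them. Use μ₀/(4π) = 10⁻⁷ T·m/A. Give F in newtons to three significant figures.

F ≈ 0.00383 N

On-axis B of dipole 1: B = (μ₀/4π)·2m₁/r³. Force on dipole 2: F = m₂·dB/dr.
dB/dr = −(μ₀/4π)·6m₁/r⁴, so |F| = (μ₀/4π)·6m₁m₂/r⁴.
F = 6(10⁻⁷)(1.85)(1.61)/(0.147)⁴ = 0.003827 N.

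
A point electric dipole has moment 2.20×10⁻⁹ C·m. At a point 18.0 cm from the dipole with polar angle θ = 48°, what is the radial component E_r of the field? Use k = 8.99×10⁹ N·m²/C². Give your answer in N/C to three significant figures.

For a dipole, E_r = (2kp cosθ)/r³.
kp/r³ = (8.99×10⁹)(2.20×10⁻⁹)/(0.180)³ = 3391 N/C.
E_r = 2·3391·cos48° = 4538 N/C.

E_r ≈ 4540 N/C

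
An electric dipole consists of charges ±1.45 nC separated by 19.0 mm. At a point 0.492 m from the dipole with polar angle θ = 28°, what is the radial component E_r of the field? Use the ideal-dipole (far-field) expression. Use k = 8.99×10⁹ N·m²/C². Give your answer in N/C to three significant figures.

E_r ≈ 3.67 N/C

Dipole moment p = qd = (1.45×10⁻⁹ C)(0.0190 m) = 2.755×10⁻¹¹ C·m.
For a dipole, E_r = (2kp cosθ)/r³.
kp/r³ = (8.99×10⁹)(2.755×10⁻¹¹)/(0.492)³ = 2.080 N/C.
E_r = 2·2.080·cos28° = 3.672 N/C.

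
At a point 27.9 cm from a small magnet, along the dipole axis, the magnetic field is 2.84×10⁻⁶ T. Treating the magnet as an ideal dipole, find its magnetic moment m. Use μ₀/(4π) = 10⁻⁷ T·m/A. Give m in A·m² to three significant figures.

m ≈ 0.308 A·m²

On axis B = (μ₀/4π)·2m/r³, so m = Br³·4π/(μ₀·2).
m = (2.84×10⁻⁶)·(0.279)³ / (2·10⁻⁷) = 0.3084 A·m².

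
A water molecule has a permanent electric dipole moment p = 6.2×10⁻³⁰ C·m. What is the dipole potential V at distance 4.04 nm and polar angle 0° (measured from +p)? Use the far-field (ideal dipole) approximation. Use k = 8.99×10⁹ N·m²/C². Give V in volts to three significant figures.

The dipole potential is V = kp cosθ / r².
V = (8.99×10⁹)(6.20×10⁻³⁰)·cos0° / (4.04×10⁻⁹)² = 0.003415 V.

V ≈ 0.00341 V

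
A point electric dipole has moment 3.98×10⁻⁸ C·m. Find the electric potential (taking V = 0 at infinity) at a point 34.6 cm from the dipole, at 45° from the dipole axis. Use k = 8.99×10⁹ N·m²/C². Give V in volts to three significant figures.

The dipole potential is V = kp cosθ / r².
V = (8.99×10⁹)(3.98×10⁻⁸)·cos45° / (0.346)² = 2113 V.

V ≈ 2110 V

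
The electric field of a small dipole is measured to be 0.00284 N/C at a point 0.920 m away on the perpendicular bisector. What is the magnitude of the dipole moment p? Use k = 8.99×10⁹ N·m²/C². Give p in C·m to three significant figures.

p ≈ 2.46×10⁻¹³ C·m

In the equatorial plane E = kp/r³, so p = Er³/(k).
p = (0.00284)·(0.920)³ / (8.99×10⁹) = 2.460×10⁻¹³ C·m.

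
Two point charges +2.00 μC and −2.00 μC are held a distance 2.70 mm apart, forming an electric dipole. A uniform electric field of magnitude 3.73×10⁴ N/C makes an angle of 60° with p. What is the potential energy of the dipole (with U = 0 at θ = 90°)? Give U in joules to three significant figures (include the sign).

Dipole moment p = qd = (2.00×10⁻⁶ C)(0.00270 m) = 5.40×10⁻⁹ C·m.
U = −p·E = −pE cosθ.
U = −(5.40×10⁻⁹)(3.73×10⁴)·cos60° = -1.007×10⁻⁴ J.

U ≈ -1.01×10⁻⁴ J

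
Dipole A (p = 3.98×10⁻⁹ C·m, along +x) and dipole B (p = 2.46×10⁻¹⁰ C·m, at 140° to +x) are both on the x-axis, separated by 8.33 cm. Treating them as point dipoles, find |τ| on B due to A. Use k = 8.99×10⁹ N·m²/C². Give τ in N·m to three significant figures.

τ ≈ 1.96×10⁻⁵ N·m

The second dipole sits on the axis of the first, so the field there is axial: E₁ = 2kp₁/r³ along +x.
E₁ = 2(8.99×10⁹)(3.98×10⁻⁹)/(0.0833)³ = 1.238×10⁵ N/C.
Torque on the second dipole: τ = p₂ E₁ sinθ.
τ = (2.46×10⁻¹⁰)(1.238×10⁵)·sin140° = 1.958×10⁻⁵ N·m.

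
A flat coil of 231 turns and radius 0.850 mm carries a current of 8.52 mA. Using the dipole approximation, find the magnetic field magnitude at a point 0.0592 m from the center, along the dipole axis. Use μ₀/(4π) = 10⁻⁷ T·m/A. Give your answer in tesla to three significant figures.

m = NIA = NIπa² = 231·(0.00852)·π·(8.50×10⁻⁴)² = 4.467×10⁻⁶ A·m².
On axis B = (μ₀/4π)·2m/r³.
B = 2·(10⁻⁷)·(4.467×10⁻⁶) / (0.0592)³ = 4.306×10⁻⁹ T.

B ≈ 4.31×10⁻⁹ T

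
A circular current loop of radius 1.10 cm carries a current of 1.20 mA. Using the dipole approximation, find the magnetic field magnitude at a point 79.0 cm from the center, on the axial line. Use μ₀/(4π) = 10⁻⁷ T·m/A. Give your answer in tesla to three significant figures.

B ≈ 1.85×10⁻¹³ T

Magnetic moment m = IA = Iπa² = (0.00120)·π·(0.0110)² = 4.562×10⁻⁷ A·m².
On axis B = (μ₀/4π)·2m/r³.
B = 2·(10⁻⁷)·(4.562×10⁻⁷) / (0.790)³ = 1.851×10⁻¹³ T.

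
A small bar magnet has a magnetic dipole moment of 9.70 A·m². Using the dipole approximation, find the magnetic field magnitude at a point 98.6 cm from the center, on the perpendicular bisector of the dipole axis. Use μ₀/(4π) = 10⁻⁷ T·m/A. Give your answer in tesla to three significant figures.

In the equatorial plane B = (μ₀/4π)·m/r³ (half the axial value).
B = (10⁻⁷)·(9.70) / (0.986)³ = 1.012×10⁻⁶ T.

B ≈ 1.01×10⁻⁶ T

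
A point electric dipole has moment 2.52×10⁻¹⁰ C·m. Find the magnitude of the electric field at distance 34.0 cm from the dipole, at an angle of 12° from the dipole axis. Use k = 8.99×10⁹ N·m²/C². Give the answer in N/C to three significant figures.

E ≈ 113 N/C

At angle θ the dipole field magnitude is E = (kp/r³)·√(1 + 3cos²θ).
kp/r³ = (8.99×10⁹)(2.52×10⁻¹⁰) / (0.340)³ = 57.64 N/C.
√(1 + 3cos²12°) = √(1 + 3·0.9568) = √3.8703 ≈ 1.9673.
E ≈ 57.64 × 1.967 = 113.4 N/C.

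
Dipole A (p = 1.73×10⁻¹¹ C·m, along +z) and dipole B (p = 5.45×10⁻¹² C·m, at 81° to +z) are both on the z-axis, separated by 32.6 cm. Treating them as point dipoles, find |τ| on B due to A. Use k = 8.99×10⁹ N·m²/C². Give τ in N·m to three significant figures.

The second dipole sits on the axis of the first, so the field there is axial: E₁ = 2kp₁/r³ along +z.
E₁ = 2(8.99×10⁹)(1.73×10⁻¹¹)/(0.326)³ = 8.978 N/C.
Torque on the second dipole: τ = p₂ E₁ sinθ.
τ = (5.45×10⁻¹²)(8.978)·sin81° = 4.833×10⁻¹¹ N·m.

τ ≈ 4.83×10⁻¹¹ N·m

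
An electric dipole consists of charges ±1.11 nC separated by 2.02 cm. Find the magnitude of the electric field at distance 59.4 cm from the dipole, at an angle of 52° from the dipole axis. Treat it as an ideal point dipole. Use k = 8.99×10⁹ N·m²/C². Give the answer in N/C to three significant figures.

E ≈ 1.41 N/C

Dipole moment p = qd = (1.11×10⁻⁹ C)(0.0202 m) = 2.242×10⁻¹¹ C·m.
At angle θ the dipole field magnitude is E = (kp/r³)·√(1 + 3cos²θ).
kp/r³ = (8.99×10⁹)(2.242×10⁻¹¹) / (0.594)³ = 0.9617 N/C.
√(1 + 3cos²52°) = √(1 + 3·0.3790) = √2.1371 ≈ 1.4619.
E ≈ 0.9617 × 1.462 = 1.406 N/C.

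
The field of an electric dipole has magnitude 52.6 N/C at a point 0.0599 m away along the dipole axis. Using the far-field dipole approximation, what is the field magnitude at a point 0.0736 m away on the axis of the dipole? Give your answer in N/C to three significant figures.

E ≈ 28.4 N/C

Dipole fields scale as 1/r³ in the far field; the geometry is the same at both points.
E₂ = E₁ · (r₁/r₂)³ = 52.6 · (0.0599/0.0736)³.
(r₁/r₂)³ = (0.8139)³ = 0.5391.
E₂ ≈ 28.36 N/C.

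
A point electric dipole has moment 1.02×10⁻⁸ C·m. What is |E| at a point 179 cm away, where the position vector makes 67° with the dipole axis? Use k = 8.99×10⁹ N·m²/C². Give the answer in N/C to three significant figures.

E ≈ 19.3 N/C

At angle θ the dipole field magnitude is E = (kp/r³)·√(1 + 3cos²θ).
kp/r³ = (8.99×10⁹)(1.02×10⁻⁸) / (1.79)³ = 15.99 N/C.
√(1 + 3cos²67°) = √(1 + 3·0.1527) = √1.4580 ≈ 1.2075.
E ≈ 15.99 × 1.207 = 19.31 N/C.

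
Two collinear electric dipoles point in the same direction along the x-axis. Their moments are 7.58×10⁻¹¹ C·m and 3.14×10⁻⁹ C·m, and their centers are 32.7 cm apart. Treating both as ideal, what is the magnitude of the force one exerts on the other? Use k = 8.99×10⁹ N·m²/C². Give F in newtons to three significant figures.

On-axis field of dipole 1 at distance r: E = 2kp₁/r³. Force on dipole 2 is F = p₂·dE/dr (gradient along axis).
dE/dr = −6kp₁/r⁴, so |F| = 6kp₁p₂/r⁴ (attractive for aligned moments).
F = 6(8.99×10⁹)(7.58×10⁻¹¹)(3.14×10⁻⁹)/(0.327)⁴ = 1.123×10⁻⁶ N.

F ≈ 1.12×10⁻⁶ N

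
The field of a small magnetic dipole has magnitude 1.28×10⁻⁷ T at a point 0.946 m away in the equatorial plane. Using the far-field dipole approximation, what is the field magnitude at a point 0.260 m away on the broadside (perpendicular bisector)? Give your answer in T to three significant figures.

B ≈ 6.17×10⁻⁶ T

Dipole fields scale as 1/r³ in the far field; the geometry is the same at both points.
B₂ = B₁ · (r₁/r₂)³ = 1.28×10⁻⁷ · (0.946/0.260)³.
(r₁/r₂)³ = (3.638)³ = 48.17.
B₂ ≈ 6.165×10⁻⁶ T.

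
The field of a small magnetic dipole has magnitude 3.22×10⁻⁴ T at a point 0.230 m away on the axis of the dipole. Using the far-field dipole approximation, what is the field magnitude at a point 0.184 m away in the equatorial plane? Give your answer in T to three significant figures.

B ≈ 3.14×10⁻⁴ T

Dipole fields scale as 1/r³ in the far field.
The axial field is twice the equatorial field at the same r, so the geometry factor is 1/2.
B₂ = B₁ · (1/2) · (r₁/r₂)³ = 3.22×10⁻⁴ · 0.5 · (0.230/0.184)³.
(r₁/r₂)³ = (1.25)³ = 1.953.
B₂ ≈ 3.145×10⁻⁴ T.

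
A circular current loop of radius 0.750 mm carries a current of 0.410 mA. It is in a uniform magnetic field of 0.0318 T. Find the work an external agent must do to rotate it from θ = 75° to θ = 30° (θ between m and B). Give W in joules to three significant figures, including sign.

Magnetic moment m = IA = Iπa² = (4.10×10⁻⁴)·π·(7.50×10⁻⁴)² = 7.245×10⁻¹⁰ A·m².
W_ext = ΔU = −mB cosθ₂ + mB cosθ₁ = mB(cosθ₁ − cosθ₂).
W = (7.245×10⁻¹⁰)(0.0318)·(cos75° − cos30°) = (2.304×10⁻¹¹)·(-0.6072) = -1.399×10⁻¹¹ J.

W ≈ -1.40×10⁻¹¹ J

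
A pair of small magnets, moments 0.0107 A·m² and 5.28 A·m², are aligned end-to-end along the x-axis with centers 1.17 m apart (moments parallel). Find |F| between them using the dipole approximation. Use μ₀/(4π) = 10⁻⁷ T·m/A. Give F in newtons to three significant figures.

F ≈ 1.81×10⁻⁸ N

On-axis B of dipole 1: B = (μ₀/4π)·2m₁/r³. Force on dipole 2: F = m₂·dB/dr.
dB/dr = −(μ₀/4π)·6m₁/r⁴, so |F| = (μ₀/4π)·6m₁m₂/r⁴.
F = 6(10⁻⁷)(0.0107)(5.28)/(1.17)⁴ = 1.809×10⁻⁸ N.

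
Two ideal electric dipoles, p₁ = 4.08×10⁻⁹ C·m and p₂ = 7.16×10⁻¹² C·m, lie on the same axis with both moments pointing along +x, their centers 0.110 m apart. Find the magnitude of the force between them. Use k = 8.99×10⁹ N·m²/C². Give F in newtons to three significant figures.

F ≈ 1.08×10⁻⁵ N

On-axis field of dipole 1 at distance r: E = 2kp₁/r³. Force on dipole 2 is F = p₂·dE/dr (gradient along axis).
dE/dr = −6kp₁/r⁴, so |F| = 6kp₁p₂/r⁴ (attractive for aligned moments).
F = 6(8.99×10⁹)(4.08×10⁻⁹)(7.16×10⁻¹²)/(0.110)⁴ = 1.076×10⁻⁵ N.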